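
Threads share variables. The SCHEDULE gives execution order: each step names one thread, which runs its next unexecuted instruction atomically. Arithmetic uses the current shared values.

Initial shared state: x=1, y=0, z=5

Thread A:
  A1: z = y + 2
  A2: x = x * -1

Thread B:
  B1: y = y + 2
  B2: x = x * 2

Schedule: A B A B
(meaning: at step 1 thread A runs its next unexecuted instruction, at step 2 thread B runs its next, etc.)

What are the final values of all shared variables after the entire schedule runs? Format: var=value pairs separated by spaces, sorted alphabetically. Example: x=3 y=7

Step 1: thread A executes A1 (z = y + 2). Shared: x=1 y=0 z=2. PCs: A@1 B@0
Step 2: thread B executes B1 (y = y + 2). Shared: x=1 y=2 z=2. PCs: A@1 B@1
Step 3: thread A executes A2 (x = x * -1). Shared: x=-1 y=2 z=2. PCs: A@2 B@1
Step 4: thread B executes B2 (x = x * 2). Shared: x=-2 y=2 z=2. PCs: A@2 B@2

Answer: x=-2 y=2 z=2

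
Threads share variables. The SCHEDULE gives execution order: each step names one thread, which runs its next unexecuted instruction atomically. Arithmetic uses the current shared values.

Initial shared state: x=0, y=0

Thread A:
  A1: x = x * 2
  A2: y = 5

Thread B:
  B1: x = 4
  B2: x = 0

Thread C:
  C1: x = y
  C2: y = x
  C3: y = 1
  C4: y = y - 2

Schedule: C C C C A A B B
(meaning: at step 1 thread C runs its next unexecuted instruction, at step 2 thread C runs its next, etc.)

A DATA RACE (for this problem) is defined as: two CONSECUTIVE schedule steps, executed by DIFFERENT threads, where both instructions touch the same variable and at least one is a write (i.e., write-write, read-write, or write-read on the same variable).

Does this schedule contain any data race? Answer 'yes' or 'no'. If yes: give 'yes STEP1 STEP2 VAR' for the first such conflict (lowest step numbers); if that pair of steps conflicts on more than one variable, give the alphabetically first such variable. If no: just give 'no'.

Steps 1,2: same thread (C). No race.
Steps 2,3: same thread (C). No race.
Steps 3,4: same thread (C). No race.
Steps 4,5: C(r=y,w=y) vs A(r=x,w=x). No conflict.
Steps 5,6: same thread (A). No race.
Steps 6,7: A(r=-,w=y) vs B(r=-,w=x). No conflict.
Steps 7,8: same thread (B). No race.

Answer: no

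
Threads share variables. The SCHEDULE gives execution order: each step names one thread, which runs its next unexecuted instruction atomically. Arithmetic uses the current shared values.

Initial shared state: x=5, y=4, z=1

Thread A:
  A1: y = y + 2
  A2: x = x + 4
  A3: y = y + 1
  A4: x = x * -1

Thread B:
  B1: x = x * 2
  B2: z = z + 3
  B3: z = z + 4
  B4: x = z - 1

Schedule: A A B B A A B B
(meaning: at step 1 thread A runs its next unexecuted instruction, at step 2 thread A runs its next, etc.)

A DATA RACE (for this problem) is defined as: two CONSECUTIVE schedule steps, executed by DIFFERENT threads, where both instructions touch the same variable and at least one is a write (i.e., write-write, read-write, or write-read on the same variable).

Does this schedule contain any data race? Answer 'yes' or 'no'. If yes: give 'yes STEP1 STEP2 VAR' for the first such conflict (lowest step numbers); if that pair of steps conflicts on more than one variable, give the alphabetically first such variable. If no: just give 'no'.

Steps 1,2: same thread (A). No race.
Steps 2,3: A(x = x + 4) vs B(x = x * 2). RACE on x (W-W).
Steps 3,4: same thread (B). No race.
Steps 4,5: B(r=z,w=z) vs A(r=y,w=y). No conflict.
Steps 5,6: same thread (A). No race.
Steps 6,7: A(r=x,w=x) vs B(r=z,w=z). No conflict.
Steps 7,8: same thread (B). No race.
First conflict at steps 2,3.

Answer: yes 2 3 x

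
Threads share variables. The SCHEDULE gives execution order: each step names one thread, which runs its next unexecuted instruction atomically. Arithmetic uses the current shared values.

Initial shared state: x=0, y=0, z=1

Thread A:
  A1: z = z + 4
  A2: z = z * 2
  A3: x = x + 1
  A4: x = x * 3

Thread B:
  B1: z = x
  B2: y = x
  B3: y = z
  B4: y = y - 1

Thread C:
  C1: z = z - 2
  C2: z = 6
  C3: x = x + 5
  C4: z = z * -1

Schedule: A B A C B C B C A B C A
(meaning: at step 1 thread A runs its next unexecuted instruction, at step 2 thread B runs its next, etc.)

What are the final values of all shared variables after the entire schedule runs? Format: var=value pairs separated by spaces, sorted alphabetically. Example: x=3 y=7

Step 1: thread A executes A1 (z = z + 4). Shared: x=0 y=0 z=5. PCs: A@1 B@0 C@0
Step 2: thread B executes B1 (z = x). Shared: x=0 y=0 z=0. PCs: A@1 B@1 C@0
Step 3: thread A executes A2 (z = z * 2). Shared: x=0 y=0 z=0. PCs: A@2 B@1 C@0
Step 4: thread C executes C1 (z = z - 2). Shared: x=0 y=0 z=-2. PCs: A@2 B@1 C@1
Step 5: thread B executes B2 (y = x). Shared: x=0 y=0 z=-2. PCs: A@2 B@2 C@1
Step 6: thread C executes C2 (z = 6). Shared: x=0 y=0 z=6. PCs: A@2 B@2 C@2
Step 7: thread B executes B3 (y = z). Shared: x=0 y=6 z=6. PCs: A@2 B@3 C@2
Step 8: thread C executes C3 (x = x + 5). Shared: x=5 y=6 z=6. PCs: A@2 B@3 C@3
Step 9: thread A executes A3 (x = x + 1). Shared: x=6 y=6 z=6. PCs: A@3 B@3 C@3
Step 10: thread B executes B4 (y = y - 1). Shared: x=6 y=5 z=6. PCs: A@3 B@4 C@3
Step 11: thread C executes C4 (z = z * -1). Shared: x=6 y=5 z=-6. PCs: A@3 B@4 C@4
Step 12: thread A executes A4 (x = x * 3). Shared: x=18 y=5 z=-6. PCs: A@4 B@4 C@4

Answer: x=18 y=5 z=-6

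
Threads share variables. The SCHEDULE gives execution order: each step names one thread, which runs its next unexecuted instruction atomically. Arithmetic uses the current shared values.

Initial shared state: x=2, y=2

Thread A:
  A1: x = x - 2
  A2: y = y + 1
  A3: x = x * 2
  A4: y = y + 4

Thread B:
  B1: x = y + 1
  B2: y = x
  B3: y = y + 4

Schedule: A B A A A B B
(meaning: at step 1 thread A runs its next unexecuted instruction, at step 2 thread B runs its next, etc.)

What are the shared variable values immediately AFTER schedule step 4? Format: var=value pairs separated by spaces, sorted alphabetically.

Step 1: thread A executes A1 (x = x - 2). Shared: x=0 y=2. PCs: A@1 B@0
Step 2: thread B executes B1 (x = y + 1). Shared: x=3 y=2. PCs: A@1 B@1
Step 3: thread A executes A2 (y = y + 1). Shared: x=3 y=3. PCs: A@2 B@1
Step 4: thread A executes A3 (x = x * 2). Shared: x=6 y=3. PCs: A@3 B@1

Answer: x=6 y=3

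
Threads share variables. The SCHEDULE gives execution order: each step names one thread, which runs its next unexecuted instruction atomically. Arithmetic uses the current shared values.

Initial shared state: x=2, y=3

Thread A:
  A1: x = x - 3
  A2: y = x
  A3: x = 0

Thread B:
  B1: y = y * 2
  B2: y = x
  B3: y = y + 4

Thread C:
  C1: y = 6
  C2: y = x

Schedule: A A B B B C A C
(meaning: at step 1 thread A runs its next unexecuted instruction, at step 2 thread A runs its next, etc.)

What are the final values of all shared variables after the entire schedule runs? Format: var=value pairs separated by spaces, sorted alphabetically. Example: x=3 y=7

Step 1: thread A executes A1 (x = x - 3). Shared: x=-1 y=3. PCs: A@1 B@0 C@0
Step 2: thread A executes A2 (y = x). Shared: x=-1 y=-1. PCs: A@2 B@0 C@0
Step 3: thread B executes B1 (y = y * 2). Shared: x=-1 y=-2. PCs: A@2 B@1 C@0
Step 4: thread B executes B2 (y = x). Shared: x=-1 y=-1. PCs: A@2 B@2 C@0
Step 5: thread B executes B3 (y = y + 4). Shared: x=-1 y=3. PCs: A@2 B@3 C@0
Step 6: thread C executes C1 (y = 6). Shared: x=-1 y=6. PCs: A@2 B@3 C@1
Step 7: thread A executes A3 (x = 0). Shared: x=0 y=6. PCs: A@3 B@3 C@1
Step 8: thread C executes C2 (y = x). Shared: x=0 y=0. PCs: A@3 B@3 C@2

Answer: x=0 y=0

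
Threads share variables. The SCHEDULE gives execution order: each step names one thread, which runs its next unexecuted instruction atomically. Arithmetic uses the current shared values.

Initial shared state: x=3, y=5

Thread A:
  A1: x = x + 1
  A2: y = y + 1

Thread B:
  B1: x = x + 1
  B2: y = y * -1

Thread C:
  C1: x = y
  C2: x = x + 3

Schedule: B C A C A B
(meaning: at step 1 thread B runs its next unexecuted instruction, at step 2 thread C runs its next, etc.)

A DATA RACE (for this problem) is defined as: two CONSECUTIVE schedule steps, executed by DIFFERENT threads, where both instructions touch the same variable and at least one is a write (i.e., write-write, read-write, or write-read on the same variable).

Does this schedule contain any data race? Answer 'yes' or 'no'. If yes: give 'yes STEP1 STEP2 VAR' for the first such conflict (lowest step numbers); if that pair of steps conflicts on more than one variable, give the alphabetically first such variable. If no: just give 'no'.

Answer: yes 1 2 x

Derivation:
Steps 1,2: B(x = x + 1) vs C(x = y). RACE on x (W-W).
Steps 2,3: C(x = y) vs A(x = x + 1). RACE on x (W-W).
Steps 3,4: A(x = x + 1) vs C(x = x + 3). RACE on x (W-W).
Steps 4,5: C(r=x,w=x) vs A(r=y,w=y). No conflict.
Steps 5,6: A(y = y + 1) vs B(y = y * -1). RACE on y (W-W).
First conflict at steps 1,2.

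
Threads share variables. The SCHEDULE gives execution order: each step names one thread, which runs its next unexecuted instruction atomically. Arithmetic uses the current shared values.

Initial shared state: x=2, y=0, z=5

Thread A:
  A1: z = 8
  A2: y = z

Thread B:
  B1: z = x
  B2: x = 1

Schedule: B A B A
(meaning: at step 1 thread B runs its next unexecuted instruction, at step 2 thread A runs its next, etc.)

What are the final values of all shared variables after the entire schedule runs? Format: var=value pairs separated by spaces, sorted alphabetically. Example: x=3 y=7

Step 1: thread B executes B1 (z = x). Shared: x=2 y=0 z=2. PCs: A@0 B@1
Step 2: thread A executes A1 (z = 8). Shared: x=2 y=0 z=8. PCs: A@1 B@1
Step 3: thread B executes B2 (x = 1). Shared: x=1 y=0 z=8. PCs: A@1 B@2
Step 4: thread A executes A2 (y = z). Shared: x=1 y=8 z=8. PCs: A@2 B@2

Answer: x=1 y=8 z=8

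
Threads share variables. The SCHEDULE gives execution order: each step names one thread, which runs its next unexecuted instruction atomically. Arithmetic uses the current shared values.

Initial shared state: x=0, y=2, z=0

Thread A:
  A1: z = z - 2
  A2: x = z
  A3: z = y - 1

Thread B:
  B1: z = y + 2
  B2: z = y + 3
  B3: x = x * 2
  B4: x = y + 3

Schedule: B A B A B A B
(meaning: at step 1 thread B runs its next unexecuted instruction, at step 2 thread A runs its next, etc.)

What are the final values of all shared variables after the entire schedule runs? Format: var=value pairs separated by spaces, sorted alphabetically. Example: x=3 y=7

Step 1: thread B executes B1 (z = y + 2). Shared: x=0 y=2 z=4. PCs: A@0 B@1
Step 2: thread A executes A1 (z = z - 2). Shared: x=0 y=2 z=2. PCs: A@1 B@1
Step 3: thread B executes B2 (z = y + 3). Shared: x=0 y=2 z=5. PCs: A@1 B@2
Step 4: thread A executes A2 (x = z). Shared: x=5 y=2 z=5. PCs: A@2 B@2
Step 5: thread B executes B3 (x = x * 2). Shared: x=10 y=2 z=5. PCs: A@2 B@3
Step 6: thread A executes A3 (z = y - 1). Shared: x=10 y=2 z=1. PCs: A@3 B@3
Step 7: thread B executes B4 (x = y + 3). Shared: x=5 y=2 z=1. PCs: A@3 B@4

Answer: x=5 y=2 z=1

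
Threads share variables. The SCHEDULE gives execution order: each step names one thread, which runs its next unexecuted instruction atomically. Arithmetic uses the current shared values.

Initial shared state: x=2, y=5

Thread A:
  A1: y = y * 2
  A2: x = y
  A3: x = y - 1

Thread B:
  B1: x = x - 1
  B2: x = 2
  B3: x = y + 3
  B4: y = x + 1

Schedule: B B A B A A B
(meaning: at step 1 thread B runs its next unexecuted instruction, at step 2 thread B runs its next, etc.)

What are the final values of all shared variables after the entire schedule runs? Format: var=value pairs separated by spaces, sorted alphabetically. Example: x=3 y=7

Step 1: thread B executes B1 (x = x - 1). Shared: x=1 y=5. PCs: A@0 B@1
Step 2: thread B executes B2 (x = 2). Shared: x=2 y=5. PCs: A@0 B@2
Step 3: thread A executes A1 (y = y * 2). Shared: x=2 y=10. PCs: A@1 B@2
Step 4: thread B executes B3 (x = y + 3). Shared: x=13 y=10. PCs: A@1 B@3
Step 5: thread A executes A2 (x = y). Shared: x=10 y=10. PCs: A@2 B@3
Step 6: thread A executes A3 (x = y - 1). Shared: x=9 y=10. PCs: A@3 B@3
Step 7: thread B executes B4 (y = x + 1). Shared: x=9 y=10. PCs: A@3 B@4

Answer: x=9 y=10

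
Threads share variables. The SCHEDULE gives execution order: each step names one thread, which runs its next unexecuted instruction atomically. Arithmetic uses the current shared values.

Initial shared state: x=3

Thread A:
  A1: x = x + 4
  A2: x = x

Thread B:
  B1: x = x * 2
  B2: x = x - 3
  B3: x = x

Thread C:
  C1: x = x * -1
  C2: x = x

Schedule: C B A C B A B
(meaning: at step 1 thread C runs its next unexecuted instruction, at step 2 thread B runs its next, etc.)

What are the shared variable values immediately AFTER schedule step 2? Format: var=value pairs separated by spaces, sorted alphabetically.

Step 1: thread C executes C1 (x = x * -1). Shared: x=-3. PCs: A@0 B@0 C@1
Step 2: thread B executes B1 (x = x * 2). Shared: x=-6. PCs: A@0 B@1 C@1

Answer: x=-6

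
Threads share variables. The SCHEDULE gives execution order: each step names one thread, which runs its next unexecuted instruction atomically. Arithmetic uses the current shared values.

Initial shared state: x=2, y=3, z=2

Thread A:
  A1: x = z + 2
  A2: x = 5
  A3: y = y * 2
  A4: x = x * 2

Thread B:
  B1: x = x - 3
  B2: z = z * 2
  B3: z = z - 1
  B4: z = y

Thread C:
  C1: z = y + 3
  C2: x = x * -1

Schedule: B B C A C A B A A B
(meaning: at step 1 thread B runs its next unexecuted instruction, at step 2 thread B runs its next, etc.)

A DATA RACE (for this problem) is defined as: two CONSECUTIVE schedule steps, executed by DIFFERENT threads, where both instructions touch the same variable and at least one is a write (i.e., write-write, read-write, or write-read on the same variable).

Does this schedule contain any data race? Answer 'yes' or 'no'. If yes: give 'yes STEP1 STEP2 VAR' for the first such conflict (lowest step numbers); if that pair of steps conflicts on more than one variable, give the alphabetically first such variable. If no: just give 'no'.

Answer: yes 2 3 z

Derivation:
Steps 1,2: same thread (B). No race.
Steps 2,3: B(z = z * 2) vs C(z = y + 3). RACE on z (W-W).
Steps 3,4: C(z = y + 3) vs A(x = z + 2). RACE on z (W-R).
Steps 4,5: A(x = z + 2) vs C(x = x * -1). RACE on x (W-W).
Steps 5,6: C(x = x * -1) vs A(x = 5). RACE on x (W-W).
Steps 6,7: A(r=-,w=x) vs B(r=z,w=z). No conflict.
Steps 7,8: B(r=z,w=z) vs A(r=y,w=y). No conflict.
Steps 8,9: same thread (A). No race.
Steps 9,10: A(r=x,w=x) vs B(r=y,w=z). No conflict.
First conflict at steps 2,3.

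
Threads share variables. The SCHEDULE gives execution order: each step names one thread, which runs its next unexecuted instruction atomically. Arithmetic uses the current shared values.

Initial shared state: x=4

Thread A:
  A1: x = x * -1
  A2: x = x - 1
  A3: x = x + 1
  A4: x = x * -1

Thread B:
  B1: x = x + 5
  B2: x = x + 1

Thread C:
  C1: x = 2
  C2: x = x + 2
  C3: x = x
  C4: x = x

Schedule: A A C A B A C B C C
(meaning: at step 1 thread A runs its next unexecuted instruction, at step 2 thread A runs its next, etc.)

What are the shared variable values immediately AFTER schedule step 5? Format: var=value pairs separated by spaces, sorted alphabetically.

Answer: x=8

Derivation:
Step 1: thread A executes A1 (x = x * -1). Shared: x=-4. PCs: A@1 B@0 C@0
Step 2: thread A executes A2 (x = x - 1). Shared: x=-5. PCs: A@2 B@0 C@0
Step 3: thread C executes C1 (x = 2). Shared: x=2. PCs: A@2 B@0 C@1
Step 4: thread A executes A3 (x = x + 1). Shared: x=3. PCs: A@3 B@0 C@1
Step 5: thread B executes B1 (x = x + 5). Shared: x=8. PCs: A@3 B@1 C@1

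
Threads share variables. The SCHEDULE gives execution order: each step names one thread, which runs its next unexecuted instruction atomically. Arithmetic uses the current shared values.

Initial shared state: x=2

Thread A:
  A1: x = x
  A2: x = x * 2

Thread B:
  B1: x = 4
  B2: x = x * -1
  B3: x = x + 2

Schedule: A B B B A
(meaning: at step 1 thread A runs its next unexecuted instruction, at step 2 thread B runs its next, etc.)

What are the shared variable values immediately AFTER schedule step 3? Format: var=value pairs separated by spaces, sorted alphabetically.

Answer: x=-4

Derivation:
Step 1: thread A executes A1 (x = x). Shared: x=2. PCs: A@1 B@0
Step 2: thread B executes B1 (x = 4). Shared: x=4. PCs: A@1 B@1
Step 3: thread B executes B2 (x = x * -1). Shared: x=-4. PCs: A@1 B@2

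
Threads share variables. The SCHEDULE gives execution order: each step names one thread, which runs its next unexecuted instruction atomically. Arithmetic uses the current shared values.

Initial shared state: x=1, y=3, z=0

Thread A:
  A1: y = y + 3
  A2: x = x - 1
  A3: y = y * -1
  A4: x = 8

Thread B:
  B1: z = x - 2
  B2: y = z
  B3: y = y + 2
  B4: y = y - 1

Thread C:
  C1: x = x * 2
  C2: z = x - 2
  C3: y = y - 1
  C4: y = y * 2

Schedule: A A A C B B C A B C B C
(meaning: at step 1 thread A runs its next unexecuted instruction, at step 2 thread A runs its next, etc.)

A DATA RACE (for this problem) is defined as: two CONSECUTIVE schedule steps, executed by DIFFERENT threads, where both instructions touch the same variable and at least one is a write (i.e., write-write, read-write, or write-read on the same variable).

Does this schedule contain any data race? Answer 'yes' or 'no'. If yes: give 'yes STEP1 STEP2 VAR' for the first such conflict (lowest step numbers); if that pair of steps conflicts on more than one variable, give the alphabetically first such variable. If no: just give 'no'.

Answer: yes 4 5 x

Derivation:
Steps 1,2: same thread (A). No race.
Steps 2,3: same thread (A). No race.
Steps 3,4: A(r=y,w=y) vs C(r=x,w=x). No conflict.
Steps 4,5: C(x = x * 2) vs B(z = x - 2). RACE on x (W-R).
Steps 5,6: same thread (B). No race.
Steps 6,7: B(y = z) vs C(z = x - 2). RACE on z (R-W).
Steps 7,8: C(z = x - 2) vs A(x = 8). RACE on x (R-W).
Steps 8,9: A(r=-,w=x) vs B(r=y,w=y). No conflict.
Steps 9,10: B(y = y + 2) vs C(y = y - 1). RACE on y (W-W).
Steps 10,11: C(y = y - 1) vs B(y = y - 1). RACE on y (W-W).
Steps 11,12: B(y = y - 1) vs C(y = y * 2). RACE on y (W-W).
First conflict at steps 4,5.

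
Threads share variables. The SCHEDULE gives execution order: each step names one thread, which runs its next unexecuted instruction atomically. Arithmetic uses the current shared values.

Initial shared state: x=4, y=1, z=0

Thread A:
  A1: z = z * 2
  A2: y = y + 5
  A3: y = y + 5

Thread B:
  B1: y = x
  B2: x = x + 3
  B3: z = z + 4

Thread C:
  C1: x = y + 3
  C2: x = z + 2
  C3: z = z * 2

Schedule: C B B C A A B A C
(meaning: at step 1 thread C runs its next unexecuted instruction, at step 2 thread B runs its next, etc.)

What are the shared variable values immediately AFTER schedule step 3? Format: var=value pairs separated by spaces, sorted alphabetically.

Answer: x=7 y=4 z=0

Derivation:
Step 1: thread C executes C1 (x = y + 3). Shared: x=4 y=1 z=0. PCs: A@0 B@0 C@1
Step 2: thread B executes B1 (y = x). Shared: x=4 y=4 z=0. PCs: A@0 B@1 C@1
Step 3: thread B executes B2 (x = x + 3). Shared: x=7 y=4 z=0. PCs: A@0 B@2 C@1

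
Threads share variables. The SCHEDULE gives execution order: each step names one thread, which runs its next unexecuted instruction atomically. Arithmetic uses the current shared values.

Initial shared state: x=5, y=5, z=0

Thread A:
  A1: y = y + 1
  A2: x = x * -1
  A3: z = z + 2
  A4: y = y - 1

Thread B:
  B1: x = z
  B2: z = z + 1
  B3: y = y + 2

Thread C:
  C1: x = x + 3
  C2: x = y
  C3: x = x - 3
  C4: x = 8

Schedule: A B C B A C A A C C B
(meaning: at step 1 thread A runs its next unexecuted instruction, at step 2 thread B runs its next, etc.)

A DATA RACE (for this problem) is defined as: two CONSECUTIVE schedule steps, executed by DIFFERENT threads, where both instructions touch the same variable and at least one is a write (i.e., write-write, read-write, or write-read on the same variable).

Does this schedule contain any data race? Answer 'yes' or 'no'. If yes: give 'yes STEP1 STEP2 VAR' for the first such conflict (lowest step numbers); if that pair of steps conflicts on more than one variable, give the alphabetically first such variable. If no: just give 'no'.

Answer: yes 2 3 x

Derivation:
Steps 1,2: A(r=y,w=y) vs B(r=z,w=x). No conflict.
Steps 2,3: B(x = z) vs C(x = x + 3). RACE on x (W-W).
Steps 3,4: C(r=x,w=x) vs B(r=z,w=z). No conflict.
Steps 4,5: B(r=z,w=z) vs A(r=x,w=x). No conflict.
Steps 5,6: A(x = x * -1) vs C(x = y). RACE on x (W-W).
Steps 6,7: C(r=y,w=x) vs A(r=z,w=z). No conflict.
Steps 7,8: same thread (A). No race.
Steps 8,9: A(r=y,w=y) vs C(r=x,w=x). No conflict.
Steps 9,10: same thread (C). No race.
Steps 10,11: C(r=-,w=x) vs B(r=y,w=y). No conflict.
First conflict at steps 2,3.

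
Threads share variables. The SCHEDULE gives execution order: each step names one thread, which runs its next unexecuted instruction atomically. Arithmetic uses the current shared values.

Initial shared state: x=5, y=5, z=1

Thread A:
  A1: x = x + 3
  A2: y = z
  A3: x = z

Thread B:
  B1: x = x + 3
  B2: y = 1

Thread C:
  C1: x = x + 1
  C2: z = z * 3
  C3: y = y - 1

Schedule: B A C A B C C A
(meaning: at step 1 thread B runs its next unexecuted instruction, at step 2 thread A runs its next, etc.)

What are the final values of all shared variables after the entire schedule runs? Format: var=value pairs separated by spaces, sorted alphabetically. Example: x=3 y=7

Answer: x=3 y=0 z=3

Derivation:
Step 1: thread B executes B1 (x = x + 3). Shared: x=8 y=5 z=1. PCs: A@0 B@1 C@0
Step 2: thread A executes A1 (x = x + 3). Shared: x=11 y=5 z=1. PCs: A@1 B@1 C@0
Step 3: thread C executes C1 (x = x + 1). Shared: x=12 y=5 z=1. PCs: A@1 B@1 C@1
Step 4: thread A executes A2 (y = z). Shared: x=12 y=1 z=1. PCs: A@2 B@1 C@1
Step 5: thread B executes B2 (y = 1). Shared: x=12 y=1 z=1. PCs: A@2 B@2 C@1
Step 6: thread C executes C2 (z = z * 3). Shared: x=12 y=1 z=3. PCs: A@2 B@2 C@2
Step 7: thread C executes C3 (y = y - 1). Shared: x=12 y=0 z=3. PCs: A@2 B@2 C@3
Step 8: thread A executes A3 (x = z). Shared: x=3 y=0 z=3. PCs: A@3 B@2 C@3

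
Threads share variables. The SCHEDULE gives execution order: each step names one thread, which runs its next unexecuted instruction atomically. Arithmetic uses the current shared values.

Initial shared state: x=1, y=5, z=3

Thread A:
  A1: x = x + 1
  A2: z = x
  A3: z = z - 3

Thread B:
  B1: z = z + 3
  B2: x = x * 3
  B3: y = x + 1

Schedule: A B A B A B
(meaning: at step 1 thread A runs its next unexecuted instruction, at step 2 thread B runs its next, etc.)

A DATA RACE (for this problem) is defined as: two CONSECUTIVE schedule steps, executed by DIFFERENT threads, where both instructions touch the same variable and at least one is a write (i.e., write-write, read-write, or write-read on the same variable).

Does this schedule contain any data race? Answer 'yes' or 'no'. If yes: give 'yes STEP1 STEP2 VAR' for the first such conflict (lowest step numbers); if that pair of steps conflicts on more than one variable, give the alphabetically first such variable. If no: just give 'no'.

Answer: yes 2 3 z

Derivation:
Steps 1,2: A(r=x,w=x) vs B(r=z,w=z). No conflict.
Steps 2,3: B(z = z + 3) vs A(z = x). RACE on z (W-W).
Steps 3,4: A(z = x) vs B(x = x * 3). RACE on x (R-W).
Steps 4,5: B(r=x,w=x) vs A(r=z,w=z). No conflict.
Steps 5,6: A(r=z,w=z) vs B(r=x,w=y). No conflict.
First conflict at steps 2,3.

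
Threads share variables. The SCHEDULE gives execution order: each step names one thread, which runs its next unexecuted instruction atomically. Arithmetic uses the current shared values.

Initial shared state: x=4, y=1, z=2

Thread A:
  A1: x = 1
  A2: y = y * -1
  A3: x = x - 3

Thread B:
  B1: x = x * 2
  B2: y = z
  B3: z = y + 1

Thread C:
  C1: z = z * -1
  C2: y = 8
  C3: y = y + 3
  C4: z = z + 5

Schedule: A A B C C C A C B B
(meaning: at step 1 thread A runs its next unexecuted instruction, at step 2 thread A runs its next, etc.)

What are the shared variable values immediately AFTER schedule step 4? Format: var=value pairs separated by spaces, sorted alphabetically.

Answer: x=2 y=-1 z=-2

Derivation:
Step 1: thread A executes A1 (x = 1). Shared: x=1 y=1 z=2. PCs: A@1 B@0 C@0
Step 2: thread A executes A2 (y = y * -1). Shared: x=1 y=-1 z=2. PCs: A@2 B@0 C@0
Step 3: thread B executes B1 (x = x * 2). Shared: x=2 y=-1 z=2. PCs: A@2 B@1 C@0
Step 4: thread C executes C1 (z = z * -1). Shared: x=2 y=-1 z=-2. PCs: A@2 B@1 C@1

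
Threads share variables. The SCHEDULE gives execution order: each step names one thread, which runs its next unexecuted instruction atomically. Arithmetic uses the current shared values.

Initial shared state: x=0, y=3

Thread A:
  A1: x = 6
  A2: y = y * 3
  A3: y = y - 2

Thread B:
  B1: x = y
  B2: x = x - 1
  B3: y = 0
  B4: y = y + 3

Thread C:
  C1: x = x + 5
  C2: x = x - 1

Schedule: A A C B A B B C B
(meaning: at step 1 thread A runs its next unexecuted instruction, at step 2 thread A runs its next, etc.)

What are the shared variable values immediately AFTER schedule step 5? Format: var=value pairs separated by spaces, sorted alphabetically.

Step 1: thread A executes A1 (x = 6). Shared: x=6 y=3. PCs: A@1 B@0 C@0
Step 2: thread A executes A2 (y = y * 3). Shared: x=6 y=9. PCs: A@2 B@0 C@0
Step 3: thread C executes C1 (x = x + 5). Shared: x=11 y=9. PCs: A@2 B@0 C@1
Step 4: thread B executes B1 (x = y). Shared: x=9 y=9. PCs: A@2 B@1 C@1
Step 5: thread A executes A3 (y = y - 2). Shared: x=9 y=7. PCs: A@3 B@1 C@1

Answer: x=9 y=7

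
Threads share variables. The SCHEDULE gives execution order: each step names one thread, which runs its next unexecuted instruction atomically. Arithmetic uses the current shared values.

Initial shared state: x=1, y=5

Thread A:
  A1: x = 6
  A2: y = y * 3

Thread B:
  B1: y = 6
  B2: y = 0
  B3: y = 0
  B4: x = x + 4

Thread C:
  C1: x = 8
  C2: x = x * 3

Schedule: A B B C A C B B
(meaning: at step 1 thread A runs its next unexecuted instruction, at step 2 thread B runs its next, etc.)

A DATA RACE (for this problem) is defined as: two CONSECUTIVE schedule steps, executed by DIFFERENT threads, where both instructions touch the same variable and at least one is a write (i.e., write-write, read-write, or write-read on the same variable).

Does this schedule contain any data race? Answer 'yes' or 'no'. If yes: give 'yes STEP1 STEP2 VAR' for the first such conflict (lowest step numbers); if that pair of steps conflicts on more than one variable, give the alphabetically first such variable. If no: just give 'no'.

Answer: no

Derivation:
Steps 1,2: A(r=-,w=x) vs B(r=-,w=y). No conflict.
Steps 2,3: same thread (B). No race.
Steps 3,4: B(r=-,w=y) vs C(r=-,w=x). No conflict.
Steps 4,5: C(r=-,w=x) vs A(r=y,w=y). No conflict.
Steps 5,6: A(r=y,w=y) vs C(r=x,w=x). No conflict.
Steps 6,7: C(r=x,w=x) vs B(r=-,w=y). No conflict.
Steps 7,8: same thread (B). No race.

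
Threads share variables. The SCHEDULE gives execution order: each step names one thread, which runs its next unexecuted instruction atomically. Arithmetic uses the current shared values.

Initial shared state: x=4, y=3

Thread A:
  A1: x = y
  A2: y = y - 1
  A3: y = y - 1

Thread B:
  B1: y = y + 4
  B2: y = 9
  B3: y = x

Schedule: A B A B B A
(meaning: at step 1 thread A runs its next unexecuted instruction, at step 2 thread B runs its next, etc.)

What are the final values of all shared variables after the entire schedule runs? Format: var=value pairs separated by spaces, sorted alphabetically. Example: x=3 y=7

Answer: x=3 y=2

Derivation:
Step 1: thread A executes A1 (x = y). Shared: x=3 y=3. PCs: A@1 B@0
Step 2: thread B executes B1 (y = y + 4). Shared: x=3 y=7. PCs: A@1 B@1
Step 3: thread A executes A2 (y = y - 1). Shared: x=3 y=6. PCs: A@2 B@1
Step 4: thread B executes B2 (y = 9). Shared: x=3 y=9. PCs: A@2 B@2
Step 5: thread B executes B3 (y = x). Shared: x=3 y=3. PCs: A@2 B@3
Step 6: thread A executes A3 (y = y - 1). Shared: x=3 y=2. PCs: A@3 B@3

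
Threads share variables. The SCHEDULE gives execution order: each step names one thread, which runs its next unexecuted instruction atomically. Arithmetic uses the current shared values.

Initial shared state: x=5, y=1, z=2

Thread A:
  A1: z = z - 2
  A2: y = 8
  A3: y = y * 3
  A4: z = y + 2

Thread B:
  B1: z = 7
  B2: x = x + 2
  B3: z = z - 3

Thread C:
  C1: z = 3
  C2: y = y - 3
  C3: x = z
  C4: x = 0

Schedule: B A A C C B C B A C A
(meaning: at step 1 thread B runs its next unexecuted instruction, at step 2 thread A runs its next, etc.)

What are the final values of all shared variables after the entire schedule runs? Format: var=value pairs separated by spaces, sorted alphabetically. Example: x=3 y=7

Step 1: thread B executes B1 (z = 7). Shared: x=5 y=1 z=7. PCs: A@0 B@1 C@0
Step 2: thread A executes A1 (z = z - 2). Shared: x=5 y=1 z=5. PCs: A@1 B@1 C@0
Step 3: thread A executes A2 (y = 8). Shared: x=5 y=8 z=5. PCs: A@2 B@1 C@0
Step 4: thread C executes C1 (z = 3). Shared: x=5 y=8 z=3. PCs: A@2 B@1 C@1
Step 5: thread C executes C2 (y = y - 3). Shared: x=5 y=5 z=3. PCs: A@2 B@1 C@2
Step 6: thread B executes B2 (x = x + 2). Shared: x=7 y=5 z=3. PCs: A@2 B@2 C@2
Step 7: thread C executes C3 (x = z). Shared: x=3 y=5 z=3. PCs: A@2 B@2 C@3
Step 8: thread B executes B3 (z = z - 3). Shared: x=3 y=5 z=0. PCs: A@2 B@3 C@3
Step 9: thread A executes A3 (y = y * 3). Shared: x=3 y=15 z=0. PCs: A@3 B@3 C@3
Step 10: thread C executes C4 (x = 0). Shared: x=0 y=15 z=0. PCs: A@3 B@3 C@4
Step 11: thread A executes A4 (z = y + 2). Shared: x=0 y=15 z=17. PCs: A@4 B@3 C@4

Answer: x=0 y=15 z=17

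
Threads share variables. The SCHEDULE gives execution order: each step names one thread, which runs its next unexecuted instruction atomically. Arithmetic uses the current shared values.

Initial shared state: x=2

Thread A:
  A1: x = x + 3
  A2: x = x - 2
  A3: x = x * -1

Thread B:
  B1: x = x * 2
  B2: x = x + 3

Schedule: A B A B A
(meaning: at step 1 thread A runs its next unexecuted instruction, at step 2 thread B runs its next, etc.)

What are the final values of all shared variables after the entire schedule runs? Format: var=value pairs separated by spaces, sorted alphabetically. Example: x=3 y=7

Step 1: thread A executes A1 (x = x + 3). Shared: x=5. PCs: A@1 B@0
Step 2: thread B executes B1 (x = x * 2). Shared: x=10. PCs: A@1 B@1
Step 3: thread A executes A2 (x = x - 2). Shared: x=8. PCs: A@2 B@1
Step 4: thread B executes B2 (x = x + 3). Shared: x=11. PCs: A@2 B@2
Step 5: thread A executes A3 (x = x * -1). Shared: x=-11. PCs: A@3 B@2

Answer: x=-11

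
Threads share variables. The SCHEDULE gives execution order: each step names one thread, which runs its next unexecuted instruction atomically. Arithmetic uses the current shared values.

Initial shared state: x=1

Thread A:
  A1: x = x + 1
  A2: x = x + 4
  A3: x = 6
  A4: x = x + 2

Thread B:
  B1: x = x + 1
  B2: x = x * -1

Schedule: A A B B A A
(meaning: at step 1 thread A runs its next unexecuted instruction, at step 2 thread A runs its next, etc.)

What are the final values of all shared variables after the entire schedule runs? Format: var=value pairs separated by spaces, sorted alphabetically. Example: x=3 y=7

Answer: x=8

Derivation:
Step 1: thread A executes A1 (x = x + 1). Shared: x=2. PCs: A@1 B@0
Step 2: thread A executes A2 (x = x + 4). Shared: x=6. PCs: A@2 B@0
Step 3: thread B executes B1 (x = x + 1). Shared: x=7. PCs: A@2 B@1
Step 4: thread B executes B2 (x = x * -1). Shared: x=-7. PCs: A@2 B@2
Step 5: thread A executes A3 (x = 6). Shared: x=6. PCs: A@3 B@2
Step 6: thread A executes A4 (x = x + 2). Shared: x=8. PCs: A@4 B@2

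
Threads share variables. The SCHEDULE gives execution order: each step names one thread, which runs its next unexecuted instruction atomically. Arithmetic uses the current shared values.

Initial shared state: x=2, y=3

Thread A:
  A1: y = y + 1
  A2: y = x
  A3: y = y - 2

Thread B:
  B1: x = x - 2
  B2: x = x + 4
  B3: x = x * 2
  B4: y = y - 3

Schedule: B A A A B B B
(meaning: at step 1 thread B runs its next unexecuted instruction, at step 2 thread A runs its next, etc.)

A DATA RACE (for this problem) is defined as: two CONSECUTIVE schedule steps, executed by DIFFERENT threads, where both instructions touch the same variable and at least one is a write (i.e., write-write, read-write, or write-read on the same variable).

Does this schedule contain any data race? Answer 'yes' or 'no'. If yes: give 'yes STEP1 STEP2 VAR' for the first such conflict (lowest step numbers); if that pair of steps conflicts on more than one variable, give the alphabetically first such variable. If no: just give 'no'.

Steps 1,2: B(r=x,w=x) vs A(r=y,w=y). No conflict.
Steps 2,3: same thread (A). No race.
Steps 3,4: same thread (A). No race.
Steps 4,5: A(r=y,w=y) vs B(r=x,w=x). No conflict.
Steps 5,6: same thread (B). No race.
Steps 6,7: same thread (B). No race.

Answer: no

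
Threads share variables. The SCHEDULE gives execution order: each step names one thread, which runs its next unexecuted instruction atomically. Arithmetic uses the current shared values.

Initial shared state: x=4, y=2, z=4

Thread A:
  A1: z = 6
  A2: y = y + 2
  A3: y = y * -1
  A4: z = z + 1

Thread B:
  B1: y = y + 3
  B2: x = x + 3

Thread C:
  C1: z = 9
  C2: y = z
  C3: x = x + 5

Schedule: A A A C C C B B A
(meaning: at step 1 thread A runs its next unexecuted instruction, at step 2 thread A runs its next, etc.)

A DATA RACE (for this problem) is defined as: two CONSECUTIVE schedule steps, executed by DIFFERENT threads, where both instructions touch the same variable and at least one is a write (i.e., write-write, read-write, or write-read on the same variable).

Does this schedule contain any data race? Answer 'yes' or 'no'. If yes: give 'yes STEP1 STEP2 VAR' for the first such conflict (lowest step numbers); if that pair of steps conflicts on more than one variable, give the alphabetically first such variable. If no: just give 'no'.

Answer: no

Derivation:
Steps 1,2: same thread (A). No race.
Steps 2,3: same thread (A). No race.
Steps 3,4: A(r=y,w=y) vs C(r=-,w=z). No conflict.
Steps 4,5: same thread (C). No race.
Steps 5,6: same thread (C). No race.
Steps 6,7: C(r=x,w=x) vs B(r=y,w=y). No conflict.
Steps 7,8: same thread (B). No race.
Steps 8,9: B(r=x,w=x) vs A(r=z,w=z). No conflict.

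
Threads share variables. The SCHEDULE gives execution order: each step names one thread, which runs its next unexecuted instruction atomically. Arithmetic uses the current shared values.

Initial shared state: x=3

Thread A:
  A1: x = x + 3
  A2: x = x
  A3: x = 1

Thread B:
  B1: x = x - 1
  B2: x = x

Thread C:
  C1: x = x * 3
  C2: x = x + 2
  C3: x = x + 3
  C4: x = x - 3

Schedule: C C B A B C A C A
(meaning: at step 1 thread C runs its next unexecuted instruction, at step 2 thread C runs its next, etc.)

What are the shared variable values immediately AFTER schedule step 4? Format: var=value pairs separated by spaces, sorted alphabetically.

Step 1: thread C executes C1 (x = x * 3). Shared: x=9. PCs: A@0 B@0 C@1
Step 2: thread C executes C2 (x = x + 2). Shared: x=11. PCs: A@0 B@0 C@2
Step 3: thread B executes B1 (x = x - 1). Shared: x=10. PCs: A@0 B@1 C@2
Step 4: thread A executes A1 (x = x + 3). Shared: x=13. PCs: A@1 B@1 C@2

Answer: x=13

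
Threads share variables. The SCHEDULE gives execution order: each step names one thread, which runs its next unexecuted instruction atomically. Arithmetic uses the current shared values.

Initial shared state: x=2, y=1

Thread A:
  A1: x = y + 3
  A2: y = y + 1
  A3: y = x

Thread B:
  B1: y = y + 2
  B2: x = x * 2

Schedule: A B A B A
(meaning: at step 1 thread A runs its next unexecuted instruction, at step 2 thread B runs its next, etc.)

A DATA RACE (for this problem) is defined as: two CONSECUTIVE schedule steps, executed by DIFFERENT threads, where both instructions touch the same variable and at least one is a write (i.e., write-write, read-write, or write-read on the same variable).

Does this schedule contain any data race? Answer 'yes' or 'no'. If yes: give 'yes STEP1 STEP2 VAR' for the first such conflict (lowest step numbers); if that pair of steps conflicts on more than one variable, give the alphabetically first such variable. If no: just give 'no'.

Steps 1,2: A(x = y + 3) vs B(y = y + 2). RACE on y (R-W).
Steps 2,3: B(y = y + 2) vs A(y = y + 1). RACE on y (W-W).
Steps 3,4: A(r=y,w=y) vs B(r=x,w=x). No conflict.
Steps 4,5: B(x = x * 2) vs A(y = x). RACE on x (W-R).
First conflict at steps 1,2.

Answer: yes 1 2 y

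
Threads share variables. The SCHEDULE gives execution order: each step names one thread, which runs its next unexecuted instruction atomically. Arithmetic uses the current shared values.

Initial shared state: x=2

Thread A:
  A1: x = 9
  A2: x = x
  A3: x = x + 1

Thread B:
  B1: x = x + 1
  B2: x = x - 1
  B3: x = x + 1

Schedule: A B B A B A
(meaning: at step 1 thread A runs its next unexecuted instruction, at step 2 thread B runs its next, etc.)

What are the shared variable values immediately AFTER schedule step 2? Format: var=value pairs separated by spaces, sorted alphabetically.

Answer: x=10

Derivation:
Step 1: thread A executes A1 (x = 9). Shared: x=9. PCs: A@1 B@0
Step 2: thread B executes B1 (x = x + 1). Shared: x=10. PCs: A@1 B@1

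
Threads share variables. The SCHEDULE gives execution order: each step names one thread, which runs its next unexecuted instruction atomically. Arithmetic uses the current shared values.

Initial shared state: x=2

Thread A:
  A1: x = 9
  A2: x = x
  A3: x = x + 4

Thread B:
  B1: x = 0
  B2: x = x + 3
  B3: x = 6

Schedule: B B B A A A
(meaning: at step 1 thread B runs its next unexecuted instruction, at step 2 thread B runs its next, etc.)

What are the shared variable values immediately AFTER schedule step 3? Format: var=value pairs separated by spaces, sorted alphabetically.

Answer: x=6

Derivation:
Step 1: thread B executes B1 (x = 0). Shared: x=0. PCs: A@0 B@1
Step 2: thread B executes B2 (x = x + 3). Shared: x=3. PCs: A@0 B@2
Step 3: thread B executes B3 (x = 6). Shared: x=6. PCs: A@0 B@3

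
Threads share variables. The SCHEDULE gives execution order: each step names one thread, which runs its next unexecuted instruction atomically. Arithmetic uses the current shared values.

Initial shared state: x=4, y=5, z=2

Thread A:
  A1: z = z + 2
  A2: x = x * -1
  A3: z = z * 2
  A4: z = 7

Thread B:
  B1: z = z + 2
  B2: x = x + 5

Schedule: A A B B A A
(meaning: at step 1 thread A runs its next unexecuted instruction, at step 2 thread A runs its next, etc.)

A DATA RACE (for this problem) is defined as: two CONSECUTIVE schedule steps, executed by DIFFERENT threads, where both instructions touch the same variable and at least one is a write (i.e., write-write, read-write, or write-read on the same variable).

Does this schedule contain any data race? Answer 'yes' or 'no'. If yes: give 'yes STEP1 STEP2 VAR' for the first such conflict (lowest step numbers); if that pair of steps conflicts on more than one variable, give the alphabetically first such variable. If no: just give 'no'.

Steps 1,2: same thread (A). No race.
Steps 2,3: A(r=x,w=x) vs B(r=z,w=z). No conflict.
Steps 3,4: same thread (B). No race.
Steps 4,5: B(r=x,w=x) vs A(r=z,w=z). No conflict.
Steps 5,6: same thread (A). No race.

Answer: no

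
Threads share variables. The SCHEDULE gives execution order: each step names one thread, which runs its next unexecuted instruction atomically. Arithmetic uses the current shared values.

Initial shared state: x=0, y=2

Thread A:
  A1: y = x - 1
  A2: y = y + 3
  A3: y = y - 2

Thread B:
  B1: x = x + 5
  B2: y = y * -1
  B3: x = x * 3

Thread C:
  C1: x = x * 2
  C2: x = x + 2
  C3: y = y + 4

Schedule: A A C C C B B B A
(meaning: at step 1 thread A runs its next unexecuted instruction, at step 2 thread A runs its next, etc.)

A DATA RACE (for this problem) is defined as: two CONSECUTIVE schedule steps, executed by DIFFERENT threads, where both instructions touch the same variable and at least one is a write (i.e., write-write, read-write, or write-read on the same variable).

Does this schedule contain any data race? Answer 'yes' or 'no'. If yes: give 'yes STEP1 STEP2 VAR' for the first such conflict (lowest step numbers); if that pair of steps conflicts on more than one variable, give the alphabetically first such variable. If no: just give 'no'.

Steps 1,2: same thread (A). No race.
Steps 2,3: A(r=y,w=y) vs C(r=x,w=x). No conflict.
Steps 3,4: same thread (C). No race.
Steps 4,5: same thread (C). No race.
Steps 5,6: C(r=y,w=y) vs B(r=x,w=x). No conflict.
Steps 6,7: same thread (B). No race.
Steps 7,8: same thread (B). No race.
Steps 8,9: B(r=x,w=x) vs A(r=y,w=y). No conflict.

Answer: no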